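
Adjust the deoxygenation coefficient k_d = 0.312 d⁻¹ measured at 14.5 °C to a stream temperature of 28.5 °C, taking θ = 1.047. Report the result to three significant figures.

k_d ≈ 0.593 d⁻¹

k_d(T₂) = k_d(T₁) · θ^(T₂−T₁) = 0.312 × 1.047^(28.5−14.5)
= 0.312 × 1.047^14.0 = 0.312 × 1.902 = 0.5935 d⁻¹.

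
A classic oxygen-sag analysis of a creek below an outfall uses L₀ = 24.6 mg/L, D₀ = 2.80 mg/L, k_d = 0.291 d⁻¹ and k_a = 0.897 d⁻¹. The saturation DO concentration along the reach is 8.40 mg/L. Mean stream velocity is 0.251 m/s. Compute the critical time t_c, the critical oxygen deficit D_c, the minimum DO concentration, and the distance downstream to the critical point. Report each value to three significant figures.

t_c ≈ 1.41 d; D_c ≈ 5.29 mg/L; min DO ≈ 3.11 mg/L; x_c ≈ 30.6 km

At the critical point dD/dt = 0, so k_d L₀ e^(−k_d t) = k_a D. Substituting D(t) from the Streeter–Phelps equation and solving for t gives
t_c = ln[(k_a/k_d)(1 − D₀(k_a−k_d)/(k_d L₀))] / (k_a−k_d).
Here k_a−k_d = 0.6060 d⁻¹ and 1 − D₀(k_a−k_d)/(k_d L₀) = 1 − 2.80×0.6060/(0.291×24.6) = 0.7630, so
t_c = ln(3.082 × 0.7630) / 0.6060 = 0.8552 / 0.6060 = 1.411 d.
L(t_c) = L₀ e^(−k_d t_c) = 24.6 × 0.6632 = 16.31 mg/L, and at the critical point k_a D_c = k_d L, so D_c = (0.291/0.897) × 16.31 = 5.293 mg/L.
Minimum DO = C_s − D_c = 8.40 − 5.293 = 3.107 mg/L.
x_c = v t_c = 0.251 m/s × 1.411 d × 86400 s/d = 30600 m ≈ 30.6 km.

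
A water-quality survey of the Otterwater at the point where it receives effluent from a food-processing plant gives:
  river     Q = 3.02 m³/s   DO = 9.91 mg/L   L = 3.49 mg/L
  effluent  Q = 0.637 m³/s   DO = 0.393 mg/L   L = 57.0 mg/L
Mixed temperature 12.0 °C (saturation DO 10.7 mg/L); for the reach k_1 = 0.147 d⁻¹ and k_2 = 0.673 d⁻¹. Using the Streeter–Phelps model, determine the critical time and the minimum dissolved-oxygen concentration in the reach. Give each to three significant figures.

Mixed DO = (3.02×9.91 + 0.637×0.393)/(3.02+0.637) = 30.18/3.657 = 8.252 mg/L.
Mixed L₀ = (3.02×3.49 + 0.637×57.0)/(3.657) = 46.85/3.657 = 12.81 mg/L.
Initial deficit D₀ = C_s − DO₀ = 10.7 − 8.252 = 2.448 mg/L.
t_c = (1/0.5260) ln[(0.673/0.147)(1 − 2.448×0.5260/(0.147×12.81))] = 1.901 × ln(1.448) = 0.7040 d.
D_c = (0.147/0.673) × 12.81 × e^(−0.147×0.7040) = 0.2184 × 12.81 × 0.9017 = 2.523 mg/L.
Minimum DO = 10.7 − 2.523 = 8.177 mg/L.

t_c ≈ 0.704 d; minimum DO ≈ 8.18 mg/L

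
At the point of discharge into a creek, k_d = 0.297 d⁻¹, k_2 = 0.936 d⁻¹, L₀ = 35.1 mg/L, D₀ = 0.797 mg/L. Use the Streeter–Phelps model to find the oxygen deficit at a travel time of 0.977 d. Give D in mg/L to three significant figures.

k_d L₀/(k_2−k_d) = 0.297×35.1/(0.936−0.297) = 10.42/0.6390 = 16.31 mg/L.
e^(−k_d t) = e^(−0.297×0.9770) = 0.7481; e^(−k_2 t) = e^(−0.936×0.9770) = 0.4007.
D = 16.31 × (0.7481 − 0.4007) + 0.797 × 0.4007 = 5.668 + 0.3194 = 5.987 mg/L.

D ≈ 5.99 mg/L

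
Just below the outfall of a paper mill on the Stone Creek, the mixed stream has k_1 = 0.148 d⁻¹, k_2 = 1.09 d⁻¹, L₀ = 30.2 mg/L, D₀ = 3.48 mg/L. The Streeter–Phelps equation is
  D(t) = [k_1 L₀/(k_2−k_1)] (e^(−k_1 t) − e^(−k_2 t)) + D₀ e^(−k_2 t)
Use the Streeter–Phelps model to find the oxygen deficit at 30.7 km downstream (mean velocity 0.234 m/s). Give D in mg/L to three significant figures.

Travel time t = x/v = 30.7 km / (0.234 m/s) = 30700 m / 0.234 m/s = 131200 s = 1.518 d.
k_1 L₀/(k_2−k_1) = 0.148×30.2/(1.09−0.148) = 4.470/0.9420 = 4.745 mg/L.
e^(−k_1 t) = e^(−0.148×1.518) = 0.7987; e^(−k_2 t) = e^(−1.09×1.518) = 0.1911.
D = 4.745 × (0.7987 − 0.1911) + 3.48 × 0.1911 = 2.883 + 0.6649 = 3.548 mg/L.

D ≈ 3.55 mg/L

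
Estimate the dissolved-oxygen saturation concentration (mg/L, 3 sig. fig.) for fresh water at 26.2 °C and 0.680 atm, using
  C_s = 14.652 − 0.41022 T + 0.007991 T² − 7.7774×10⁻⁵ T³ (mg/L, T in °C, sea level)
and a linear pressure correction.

At sea level: C_s = 14.652 − 0.41022×26.2 + 0.007991×26.2² − 7.7774×10⁻⁵×26.2³ = 7.991 mg/L.
Pressure correction: C_s' = 7.991 × 0.680 = 5.434 mg/L.

C_s ≈ 5.43 mg/L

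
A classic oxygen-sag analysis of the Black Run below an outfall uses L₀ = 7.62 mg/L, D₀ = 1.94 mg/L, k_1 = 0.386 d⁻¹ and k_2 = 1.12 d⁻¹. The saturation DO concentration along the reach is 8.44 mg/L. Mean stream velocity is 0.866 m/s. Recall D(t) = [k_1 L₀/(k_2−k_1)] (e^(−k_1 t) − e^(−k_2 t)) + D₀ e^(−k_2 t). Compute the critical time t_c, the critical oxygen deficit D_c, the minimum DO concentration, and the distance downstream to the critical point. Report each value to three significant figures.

t_c ≈ 0.550 d; D_c ≈ 2.12 mg/L; min DO ≈ 6.32 mg/L; x_c ≈ 41.1 km

At the critical point dD/dt = 0, so k_1 L₀ e^(−k_1 t) = k_2 D. Substituting D(t) from the Streeter–Phelps equation and solving for t gives
t_c = ln[(k_2/k_1)(1 − D₀(k_2−k_1)/(k_1 L₀))] / (k_2−k_1).
Here k_2−k_1 = 0.7340 d⁻¹ and 1 − D₀(k_2−k_1)/(k_1 L₀) = 1 − 1.94×0.7340/(0.386×7.62) = 0.5159, so
t_c = ln(2.902 × 0.5159) / 0.7340 = 0.4034 / 0.7340 = 0.5495 d.
L(t_c) = L₀ e^(−k_1 t_c) = 7.62 × 0.8089 = 6.164 mg/L, and at the critical point k_2 D_c = k_1 L, so D_c = (0.386/1.12) × 6.164 = 2.124 mg/L.
Minimum DO = C_s − D_c = 8.44 − 2.124 = 6.316 mg/L.
x_c = v t_c = 0.866 m/s × 0.5495 d × 86400 s/d = 41120 m ≈ 41.1 km.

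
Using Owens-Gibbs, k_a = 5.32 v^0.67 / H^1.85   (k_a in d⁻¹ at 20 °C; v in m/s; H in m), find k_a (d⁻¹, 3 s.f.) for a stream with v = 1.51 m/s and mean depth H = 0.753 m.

k_a ≈ 11.9 d⁻¹

k_a = 5.32 × 1.51^0.67 / 0.753^1.85 = 5.32 × 1.318 / 0.5917 = 11.85 d⁻¹.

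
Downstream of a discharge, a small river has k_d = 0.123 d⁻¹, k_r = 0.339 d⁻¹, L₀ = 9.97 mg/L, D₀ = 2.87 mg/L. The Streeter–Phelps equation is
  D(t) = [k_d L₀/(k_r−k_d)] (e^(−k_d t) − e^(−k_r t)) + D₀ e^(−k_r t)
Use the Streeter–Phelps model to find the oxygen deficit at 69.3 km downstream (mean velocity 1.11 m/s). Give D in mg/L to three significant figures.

D ≈ 3.00 mg/L

Travel time t = x/v = 69.3 km / (1.11 m/s) = 69300 m / 1.11 m/s = 62430 s = 0.7226 d.
k_d L₀/(k_r−k_d) = 0.123×9.97/(0.339−0.123) = 1.226/0.2160 = 5.677 mg/L.
e^(−k_d t) = e^(−0.123×0.7226) = 0.9150; e^(−k_r t) = e^(−0.339×0.7226) = 0.7827.
D = 5.677 × (0.9150 − 0.7827) + 2.87 × 0.7827 = 0.7507 + 2.246 = 2.997 mg/L.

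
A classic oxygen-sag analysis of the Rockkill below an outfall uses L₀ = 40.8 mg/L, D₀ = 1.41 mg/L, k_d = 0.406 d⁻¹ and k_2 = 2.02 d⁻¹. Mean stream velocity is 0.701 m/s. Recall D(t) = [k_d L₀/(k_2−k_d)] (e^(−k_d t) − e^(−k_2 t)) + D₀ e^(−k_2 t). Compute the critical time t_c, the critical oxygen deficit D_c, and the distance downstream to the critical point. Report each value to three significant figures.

t_c = [1/(k_2−k_d)] ln[(k_2/k_d)(1 − D₀(k_2−k_d)/(k_d L₀))]
= [1/(2.02−0.406)] ln[(2.02/0.406)(1 − 1.41×1.614/(0.406×40.8))]
= (1/1.614) ln[4.975 × 0.8626] = 0.6196 × ln(4.292) = 0.6196 × 1.457 = 0.9025 d.
D_c = (k_d/k_2) L₀ e^(−k_d t_c) = (0.406/2.02) × 40.8 × e^(−0.406×0.9025) = 0.2010 × 40.8 × 0.6932 = 5.685 mg/L.
x_c = v t_c = 0.701 m/s × 0.9025 d × 86400 s/d = 54660 m ≈ 54.7 km.

t_c ≈ 0.903 d; D_c ≈ 5.68 mg/L; x_c ≈ 54.7 km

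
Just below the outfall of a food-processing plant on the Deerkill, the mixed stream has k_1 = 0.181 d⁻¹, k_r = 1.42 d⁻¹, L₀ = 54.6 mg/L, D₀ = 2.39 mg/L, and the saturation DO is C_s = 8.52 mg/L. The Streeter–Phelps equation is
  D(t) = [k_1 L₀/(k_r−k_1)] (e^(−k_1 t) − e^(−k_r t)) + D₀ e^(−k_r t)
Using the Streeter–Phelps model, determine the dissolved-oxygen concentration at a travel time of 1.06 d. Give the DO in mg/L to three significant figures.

k_1 L₀/(k_r−k_1) = 0.181×54.6/(1.42−0.181) = 9.883/1.239 = 7.976 mg/L.
e^(−k_1 t) = e^(−0.181×1.060) = 0.8254; e^(−k_r t) = e^(−1.42×1.060) = 0.2220.
D = 7.976 × (0.8254 − 0.2220) + 2.39 × 0.2220 = 4.813 + 0.5305 = 5.344 mg/L.
DO = C_s − D = 8.52 − 5.344 = 3.176 mg/L.

DO ≈ 3.18 mg/L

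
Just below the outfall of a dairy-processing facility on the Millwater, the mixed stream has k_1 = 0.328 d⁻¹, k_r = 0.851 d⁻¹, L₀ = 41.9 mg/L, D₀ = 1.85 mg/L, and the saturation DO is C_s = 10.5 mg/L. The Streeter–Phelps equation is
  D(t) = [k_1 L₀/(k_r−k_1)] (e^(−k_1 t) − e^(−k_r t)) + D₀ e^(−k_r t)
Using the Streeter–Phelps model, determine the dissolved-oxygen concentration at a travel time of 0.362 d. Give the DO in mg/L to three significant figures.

DO ≈ 5.12 mg/L

k_1 L₀/(k_r−k_1) = 0.328×41.9/(0.851−0.328) = 13.74/0.5230 = 26.28 mg/L.
e^(−k_1 t) = e^(−0.328×0.3620) = 0.8880; e^(−k_r t) = e^(−0.851×0.3620) = 0.7349.
D = 26.28 × (0.8880 − 0.7349) + 1.85 × 0.7349 = 4.025 + 1.360 = 5.385 mg/L.
DO = C_s − D = 10.5 − 5.385 = 5.115 mg/L.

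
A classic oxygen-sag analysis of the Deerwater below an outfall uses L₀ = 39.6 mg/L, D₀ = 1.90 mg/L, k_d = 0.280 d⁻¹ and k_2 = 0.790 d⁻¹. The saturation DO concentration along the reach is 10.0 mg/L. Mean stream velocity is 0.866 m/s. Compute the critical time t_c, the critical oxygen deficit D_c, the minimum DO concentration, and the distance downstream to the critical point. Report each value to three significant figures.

t_c = [1/(k_2−k_d)] ln[(k_2/k_d)(1 − D₀(k_2−k_d)/(k_d L₀))]
= [1/(0.790−0.280)] ln[(0.790/0.280)(1 − 1.90×0.5100/(0.280×39.6))]
= (1/0.5100) ln[2.821 × 0.9126] = 1.961 × ln(2.575) = 1.961 × 0.9458 = 1.854 d.
L(t_c) = L₀ e^(−k_d t_c) = 39.6 × 0.5950 = 23.56 mg/L, and at the critical point k_2 D_c = k_d L, so D_c = (0.280/0.790) × 23.56 = 8.351 mg/L.
Minimum DO = C_s − D_c = 10.0 − 8.351 = 1.649 mg/L.
x_c = v t_c = 0.866 m/s × 1.854 d × 86400 s/d = 138800 m ≈ 139 km.

t_c ≈ 1.85 d; D_c ≈ 8.35 mg/L; min DO ≈ 1.65 mg/L; x_c ≈ 139 km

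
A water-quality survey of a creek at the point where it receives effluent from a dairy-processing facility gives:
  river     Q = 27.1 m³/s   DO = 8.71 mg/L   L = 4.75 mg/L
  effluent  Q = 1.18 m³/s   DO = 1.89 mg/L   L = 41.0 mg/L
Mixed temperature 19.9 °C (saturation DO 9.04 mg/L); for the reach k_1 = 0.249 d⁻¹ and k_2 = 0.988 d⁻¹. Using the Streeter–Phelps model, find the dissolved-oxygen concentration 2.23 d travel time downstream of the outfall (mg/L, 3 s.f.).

Mixed DO = (27.1×8.71 + 1.18×1.89)/(27.1+1.18) = 238.3/28.28 = 8.425 mg/L.
Mixed L₀ = (27.1×4.75 + 1.18×41.0)/(28.28) = 177.1/28.28 = 6.263 mg/L.
Initial deficit D₀ = C_s − DO₀ = 9.04 − 8.425 = 0.6146 mg/L.
D(2.23) = [0.249×6.263/(0.988−0.249)](e^(−0.249×2.23) − e^(−0.988×2.23)) + 0.6146 e^(−0.988×2.23)
= 2.110 × (0.5739 − 0.1104) + 0.6146 × 0.1104 = 1.046 mg/L.
DO = 9.04 − 1.046 = 7.994 mg/L.

DO ≈ 7.99 mg/L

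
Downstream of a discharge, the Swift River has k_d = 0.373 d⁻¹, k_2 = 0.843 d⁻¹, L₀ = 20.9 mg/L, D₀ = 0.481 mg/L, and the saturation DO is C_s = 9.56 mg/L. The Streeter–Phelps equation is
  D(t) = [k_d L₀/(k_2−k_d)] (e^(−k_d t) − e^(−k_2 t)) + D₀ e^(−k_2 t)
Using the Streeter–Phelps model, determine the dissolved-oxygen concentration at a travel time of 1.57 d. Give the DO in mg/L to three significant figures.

k_d L₀/(k_2−k_d) = 0.373×20.9/(0.843−0.373) = 7.796/0.4700 = 16.59 mg/L.
e^(−k_d t) = e^(−0.373×1.570) = 0.5568; e^(−k_2 t) = e^(−0.843×1.570) = 0.2662.
D = 16.59 × (0.5568 − 0.2662) + 0.481 × 0.2662 = 4.820 + 0.1280 = 4.948 mg/L.
DO = C_s − D = 9.56 − 4.948 = 4.612 mg/L.

DO ≈ 4.61 mg/L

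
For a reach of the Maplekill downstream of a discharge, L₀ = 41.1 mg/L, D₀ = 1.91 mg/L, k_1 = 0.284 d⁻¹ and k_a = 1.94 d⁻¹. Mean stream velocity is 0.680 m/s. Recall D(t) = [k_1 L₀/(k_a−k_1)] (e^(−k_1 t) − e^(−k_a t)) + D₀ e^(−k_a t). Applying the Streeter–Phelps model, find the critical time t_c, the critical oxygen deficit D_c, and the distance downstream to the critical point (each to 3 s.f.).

t_c = [1/(k_a−k_1)] ln[(k_a/k_1)(1 − D₀(k_a−k_1)/(k_1 L₀))]
= [1/(1.94−0.284)] ln[(1.94/0.284)(1 − 1.91×1.656/(0.284×41.1))]
= (1/1.656) ln[6.831 × 0.7290] = 0.6039 × ln(4.980) = 0.6039 × 1.605 = 0.9695 d.
D_c = (k_1/k_a) L₀ e^(−k_1 t_c) = (0.284/1.94) × 41.1 × e^(−0.284×0.9695) = 0.1464 × 41.1 × 0.7593 = 4.569 mg/L.
x_c = v t_c = 0.680 m/s × 0.9695 d × 86400 s/d = 56960 m ≈ 57.0 km.

t_c ≈ 0.969 d; D_c ≈ 4.57 mg/L; x_c ≈ 57.0 km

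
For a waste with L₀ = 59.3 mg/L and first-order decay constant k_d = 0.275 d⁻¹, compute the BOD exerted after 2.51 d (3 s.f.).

y ≈ 29.6 mg/L

y_t = L₀(1 − e^(−k_d t)) = 59.3 × (1 − e^(−0.275×2.51))
= 59.3 × (1 − 0.5015) = 59.3 × 0.4985 = 29.56 mg/L.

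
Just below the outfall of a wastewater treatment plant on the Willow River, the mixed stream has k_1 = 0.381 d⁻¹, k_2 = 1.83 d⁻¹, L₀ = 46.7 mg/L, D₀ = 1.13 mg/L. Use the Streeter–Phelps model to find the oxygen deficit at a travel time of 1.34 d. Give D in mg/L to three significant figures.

k_1 L₀/(k_2−k_1) = 0.381×46.7/(1.83−0.381) = 17.79/1.449 = 12.28 mg/L.
e^(−k_1 t) = e^(−0.381×1.340) = 0.6002; e^(−k_2 t) = e^(−1.83×1.340) = 0.08610.
D = 12.28 × (0.6002 − 0.08610) + 1.13 × 0.08610 = 6.312 + 0.09730 = 6.410 mg/L.

D ≈ 6.41 mg/L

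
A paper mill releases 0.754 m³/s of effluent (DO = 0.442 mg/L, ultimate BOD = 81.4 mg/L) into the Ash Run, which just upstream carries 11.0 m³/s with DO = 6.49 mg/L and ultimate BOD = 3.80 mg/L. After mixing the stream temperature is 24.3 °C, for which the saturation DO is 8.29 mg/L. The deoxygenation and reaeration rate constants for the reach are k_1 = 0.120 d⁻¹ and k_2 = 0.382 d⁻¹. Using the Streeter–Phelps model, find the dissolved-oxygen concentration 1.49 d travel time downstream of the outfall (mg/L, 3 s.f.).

DO ≈ 5.96 mg/L

Mixed DO = (11.0×6.49 + 0.754×0.442)/(11.0+0.754) = 71.72/11.75 = 6.102 mg/L.
Mixed L₀ = (11.0×3.80 + 0.754×81.4)/(11.75) = 103.2/11.75 = 8.778 mg/L.
Initial deficit D₀ = C_s − DO₀ = 8.29 − 6.102 = 2.188 mg/L.
D(1.49) = [0.120×8.778/(0.382−0.120)](e^(−0.120×1.49) − e^(−0.382×1.49)) + 2.188 e^(−0.382×1.49)
= 4.020 × (0.8363 − 0.5660) + 2.188 × 0.5660 = 2.325 mg/L.
DO = 8.29 − 2.325 = 5.965 mg/L.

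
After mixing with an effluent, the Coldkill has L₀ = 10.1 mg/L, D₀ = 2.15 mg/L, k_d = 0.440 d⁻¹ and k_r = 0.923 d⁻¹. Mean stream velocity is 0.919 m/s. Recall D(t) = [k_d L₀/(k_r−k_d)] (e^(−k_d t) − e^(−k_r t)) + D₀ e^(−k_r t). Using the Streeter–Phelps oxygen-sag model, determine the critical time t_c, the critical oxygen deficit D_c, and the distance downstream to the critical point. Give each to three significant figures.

t_c ≈ 0.983 d; D_c ≈ 3.12 mg/L; x_c ≈ 78.0 km

t_c = [1/(k_r−k_d)] ln[(k_r/k_d)(1 − D₀(k_r−k_d)/(k_d L₀))]
= [1/(0.923−0.440)] ln[(0.923/0.440)(1 − 2.15×0.4830/(0.440×10.1))]
= (1/0.4830) ln[2.098 × 0.7663] = 2.070 × ln(1.608) = 2.070 × 0.4747 = 0.9828 d.
L(t_c) = L₀ e^(−k_d t_c) = 10.1 × 0.6489 = 6.554 mg/L, and at the critical point k_r D_c = k_d L, so D_c = (0.440/0.923) × 6.554 = 3.124 mg/L.
x_c = v t_c = 0.919 m/s × 0.9828 d × 86400 s/d = 78040 m ≈ 78.0 km.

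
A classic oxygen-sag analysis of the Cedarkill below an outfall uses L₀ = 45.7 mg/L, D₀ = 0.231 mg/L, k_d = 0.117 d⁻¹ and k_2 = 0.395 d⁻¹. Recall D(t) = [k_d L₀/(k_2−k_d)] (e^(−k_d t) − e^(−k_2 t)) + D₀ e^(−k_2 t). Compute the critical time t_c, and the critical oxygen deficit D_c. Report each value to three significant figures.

With k_2/k_d = 3.376 and 1 − D₀(k_2−k_d)/(k_d L₀) = 0.9880,
t_c = ln(3.376 × 0.9880) / (0.395 − 0.117) = ln(3.336) / 0.2780 = 1.205/0.2780 = 4.333 d.
D_c = (k_d/k_2) L₀ e^(−k_d t_c) = (0.117/0.395) × 45.7 × e^(−0.117×4.333) = 0.2962 × 45.7 × 0.6023 = 8.153 mg/L.

t_c ≈ 4.33 d; D_c ≈ 8.15 mg/L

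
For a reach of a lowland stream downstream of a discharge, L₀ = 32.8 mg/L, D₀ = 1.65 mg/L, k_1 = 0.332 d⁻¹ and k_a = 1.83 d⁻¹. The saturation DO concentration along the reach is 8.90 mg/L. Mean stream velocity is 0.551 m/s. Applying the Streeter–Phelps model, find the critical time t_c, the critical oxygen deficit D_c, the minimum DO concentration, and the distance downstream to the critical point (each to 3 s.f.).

t_c ≈ 0.968 d; D_c ≈ 4.32 mg/L; min DO ≈ 4.58 mg/L; x_c ≈ 46.1 km

t_c = [1/(k_a−k_1)] ln[(k_a/k_1)(1 − D₀(k_a−k_1)/(k_1 L₀))]
= [1/(1.83−0.332)] ln[(1.83/0.332)(1 − 1.65×1.498/(0.332×32.8))]
= (1/1.498) ln[5.512 × 0.7730] = 0.6676 × ln(4.261) = 0.6676 × 1.449 = 0.9676 d.
D_c = (k_1/k_a) L₀ e^(−k_1 t_c) = (0.332/1.83) × 32.8 × e^(−0.332×0.9676) = 0.1814 × 32.8 × 0.7252 = 4.316 mg/L.
Minimum DO = C_s − D_c = 8.90 − 4.316 = 4.584 mg/L.
x_c = v t_c = 0.551 m/s × 0.9676 d × 86400 s/d = 46060 m ≈ 46.1 km.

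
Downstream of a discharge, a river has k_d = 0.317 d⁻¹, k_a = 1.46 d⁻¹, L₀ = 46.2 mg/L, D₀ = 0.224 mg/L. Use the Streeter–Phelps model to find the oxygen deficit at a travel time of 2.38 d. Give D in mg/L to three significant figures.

D ≈ 5.64 mg/L

k_d L₀/(k_a−k_d) = 0.317×46.2/(1.46−0.317) = 14.65/1.143 = 12.81 mg/L.
e^(−k_d t) = e^(−0.317×2.380) = 0.4703; e^(−k_a t) = e^(−1.46×2.380) = 0.03097.
D = 12.81 × (0.4703 − 0.03097) + 0.224 × 0.03097 = 5.629 + 0.006937 = 5.636 mg/L.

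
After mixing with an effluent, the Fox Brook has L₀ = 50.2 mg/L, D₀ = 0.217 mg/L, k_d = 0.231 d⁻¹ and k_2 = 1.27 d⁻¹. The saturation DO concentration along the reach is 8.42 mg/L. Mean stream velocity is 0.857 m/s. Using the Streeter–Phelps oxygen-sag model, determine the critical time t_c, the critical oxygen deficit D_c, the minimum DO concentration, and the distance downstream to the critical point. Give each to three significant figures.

t_c = [1/(k_2−k_d)] ln[(k_2/k_d)(1 − D₀(k_2−k_d)/(k_d L₀))]
= [1/(1.27−0.231)] ln[(1.27/0.231)(1 − 0.217×1.039/(0.231×50.2))]
= (1/1.039) ln[5.498 × 0.9806] = 0.9625 × ln(5.391) = 0.9625 × 1.685 = 1.621 d.
L(t_c) = L₀ e^(−k_d t_c) = 50.2 × 0.6876 = 34.52 mg/L, and at the critical point k_2 D_c = k_d L, so D_c = (0.231/1.27) × 34.52 = 6.278 mg/L.
Minimum DO = C_s − D_c = 8.42 − 6.278 = 2.142 mg/L.
x_c = v t_c = 0.857 m/s × 1.621 d × 86400 s/d = 120100 m ≈ 120 km.

t_c ≈ 1.62 d; D_c ≈ 6.28 mg/L; min DO ≈ 2.14 mg/L; x_c ≈ 120 km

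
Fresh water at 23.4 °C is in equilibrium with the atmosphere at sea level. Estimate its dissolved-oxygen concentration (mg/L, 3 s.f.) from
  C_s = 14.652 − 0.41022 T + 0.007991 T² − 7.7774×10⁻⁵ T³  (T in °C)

C_s = 14.652 − 0.41022×23.4 + 0.007991×23.4² − 7.7774×10⁻⁵×23.4³ = 8.432 mg/L.

C_s ≈ 8.43 mg/L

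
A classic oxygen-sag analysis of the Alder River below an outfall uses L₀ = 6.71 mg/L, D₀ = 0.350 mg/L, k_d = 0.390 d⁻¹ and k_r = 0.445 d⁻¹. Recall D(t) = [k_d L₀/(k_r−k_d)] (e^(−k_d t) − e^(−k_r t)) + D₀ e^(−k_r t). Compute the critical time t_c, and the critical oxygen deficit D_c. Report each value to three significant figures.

t_c ≈ 2.26 d; D_c ≈ 2.43 mg/L

t_c = [1/(k_r−k_d)] ln[(k_r/k_d)(1 − D₀(k_r−k_d)/(k_d L₀))]
= [1/(0.445−0.390)] ln[(0.445/0.390)(1 − 0.350×0.05500/(0.390×6.71))]
= (1/0.05500) ln[1.141 × 0.9926] = 18.18 × ln(1.133) = 18.18 × 0.1245 = 2.264 d.
D_c = (k_d/k_r) L₀ e^(−k_d t_c) = (0.390/0.445) × 6.71 × e^(−0.390×2.264) = 0.8764 × 6.71 × 0.4135 = 2.432 mg/L.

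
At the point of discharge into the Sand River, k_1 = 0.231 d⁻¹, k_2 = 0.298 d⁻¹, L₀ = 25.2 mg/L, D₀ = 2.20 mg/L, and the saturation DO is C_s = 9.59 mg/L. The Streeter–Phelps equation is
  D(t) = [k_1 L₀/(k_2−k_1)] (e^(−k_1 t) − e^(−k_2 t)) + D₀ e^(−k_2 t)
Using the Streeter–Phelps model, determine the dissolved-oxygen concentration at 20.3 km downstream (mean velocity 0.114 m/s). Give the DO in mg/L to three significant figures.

DO ≈ 1.44 mg/L

Travel time t = x/v = 20.3 km / (0.114 m/s) = 20300 m / 0.114 m/s = 178100 s = 2.061 d.
k_1 L₀/(k_2−k_1) = 0.231×25.2/(0.298−0.231) = 5.821/0.06700 = 86.88 mg/L.
e^(−k_1 t) = e^(−0.231×2.061) = 0.6212; e^(−k_2 t) = e^(−0.298×2.061) = 0.5411.
D = 86.88 × (0.6212 − 0.5411) + 2.20 × 0.5411 = 6.961 + 1.190 = 8.152 mg/L.
DO = C_s − D = 9.59 − 8.152 = 1.438 mg/L.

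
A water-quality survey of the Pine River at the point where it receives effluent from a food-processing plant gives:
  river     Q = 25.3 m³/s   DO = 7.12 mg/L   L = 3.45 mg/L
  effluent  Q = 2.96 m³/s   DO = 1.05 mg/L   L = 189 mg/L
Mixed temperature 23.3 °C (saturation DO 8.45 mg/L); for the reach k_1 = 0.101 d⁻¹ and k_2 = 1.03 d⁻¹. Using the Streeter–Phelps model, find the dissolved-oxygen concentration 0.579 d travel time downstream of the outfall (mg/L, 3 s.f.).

Mixed DO = (25.3×7.12 + 2.96×1.05)/(25.3+2.96) = 183.2/28.26 = 6.484 mg/L.
Mixed L₀ = (25.3×3.45 + 2.96×189)/(28.26) = 646.7/28.26 = 22.88 mg/L.
Initial deficit D₀ = C_s − DO₀ = 8.45 − 6.484 = 1.966 mg/L.
D(0.579) = [0.101×22.88/(1.03−0.101)](e^(−0.101×0.579) − e^(−1.03×0.579)) + 1.966 e^(−1.03×0.579)
= 2.488 × (0.9432 − 0.5508) + 1.966 × 0.5508 = 2.059 mg/L.
DO = 8.45 − 2.059 = 6.391 mg/L.

DO ≈ 6.39 mg/L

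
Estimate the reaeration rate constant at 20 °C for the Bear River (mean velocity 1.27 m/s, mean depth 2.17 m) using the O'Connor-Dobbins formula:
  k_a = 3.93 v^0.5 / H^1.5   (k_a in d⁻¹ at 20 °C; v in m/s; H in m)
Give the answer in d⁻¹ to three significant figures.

k_a = 3.93 × 1.27^0.5 / 2.17^1.5 = 3.93 × 1.127 / 3.197 = 1.385 d⁻¹.

k_a ≈ 1.39 d⁻¹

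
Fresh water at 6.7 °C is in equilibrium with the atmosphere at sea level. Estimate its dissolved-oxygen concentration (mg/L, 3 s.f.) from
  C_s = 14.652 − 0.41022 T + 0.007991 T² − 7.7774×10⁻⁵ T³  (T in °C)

C_s = 14.652 − 0.41022×6.7 + 0.007991×6.7² − 7.7774×10⁻⁵×6.7³ = 12.24 mg/L.

C_s ≈ 12.2 mg/L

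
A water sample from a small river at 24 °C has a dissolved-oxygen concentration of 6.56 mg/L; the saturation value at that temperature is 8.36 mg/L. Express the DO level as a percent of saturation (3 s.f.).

78.5 % saturation

% saturation = C/C_s × 100 = 6.56/8.36 × 100 = 78.5 %.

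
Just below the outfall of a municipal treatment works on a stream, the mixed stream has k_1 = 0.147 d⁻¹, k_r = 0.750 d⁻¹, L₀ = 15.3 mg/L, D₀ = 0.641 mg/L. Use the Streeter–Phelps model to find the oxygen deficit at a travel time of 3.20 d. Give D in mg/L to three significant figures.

D ≈ 2.05 mg/L

k_1 L₀/(k_r−k_1) = 0.147×15.3/(0.750−0.147) = 2.249/0.6030 = 3.730 mg/L.
e^(−k_1 t) = e^(−0.147×3.200) = 0.6248; e^(−k_r t) = e^(−0.750×3.200) = 0.09072.
D = 3.730 × (0.6248 − 0.09072) + 0.641 × 0.09072 = 1.992 + 0.05815 = 2.050 mg/L.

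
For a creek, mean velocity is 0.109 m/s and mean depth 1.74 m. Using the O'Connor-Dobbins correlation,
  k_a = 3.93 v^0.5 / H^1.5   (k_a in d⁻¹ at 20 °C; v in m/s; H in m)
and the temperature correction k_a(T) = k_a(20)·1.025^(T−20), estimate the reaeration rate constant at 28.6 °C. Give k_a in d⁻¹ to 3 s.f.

k_a(20) = 3.93 × 0.109^0.5 / 1.74^1.5 = 3.93 × 0.3302 / 2.295 = 0.5653 d⁻¹.
k_a(28.6) = 0.5653 × 1.025^(28.6−20) = 0.5653 × 1.237 = 0.6990 d⁻¹.

k_a ≈ 0.699 d⁻¹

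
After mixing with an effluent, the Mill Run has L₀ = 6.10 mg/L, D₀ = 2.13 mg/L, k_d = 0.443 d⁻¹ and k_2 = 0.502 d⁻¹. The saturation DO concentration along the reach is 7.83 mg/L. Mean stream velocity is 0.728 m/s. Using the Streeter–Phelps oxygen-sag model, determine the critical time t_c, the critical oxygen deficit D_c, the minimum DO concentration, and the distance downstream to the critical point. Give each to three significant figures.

t_c ≈ 1.31 d; D_c ≈ 3.01 mg/L; min DO ≈ 4.82 mg/L; x_c ≈ 82.5 km

At the critical point dD/dt = 0, so k_d L₀ e^(−k_d t) = k_2 D. Substituting D(t) from the Streeter–Phelps equation and solving for t gives
t_c = ln[(k_2/k_d)(1 − D₀(k_2−k_d)/(k_d L₀))] / (k_2−k_d).
Here k_2−k_d = 0.05900 d⁻¹ and 1 − D₀(k_2−k_d)/(k_d L₀) = 1 − 2.13×0.05900/(0.443×6.10) = 0.9535, so
t_c = ln(1.133 × 0.9535) / 0.05900 = 0.07741 / 0.05900 = 1.312 d.
L(t_c) = L₀ e^(−k_d t_c) = 6.10 × 0.5592 = 3.411 mg/L, and at the critical point k_2 D_c = k_d L, so D_c = (0.443/0.502) × 3.411 = 3.010 mg/L.
Minimum DO = C_s − D_c = 7.83 − 3.010 = 4.820 mg/L.
x_c = v t_c = 0.728 m/s × 1.312 d × 86400 s/d = 82530 m ≈ 82.5 km.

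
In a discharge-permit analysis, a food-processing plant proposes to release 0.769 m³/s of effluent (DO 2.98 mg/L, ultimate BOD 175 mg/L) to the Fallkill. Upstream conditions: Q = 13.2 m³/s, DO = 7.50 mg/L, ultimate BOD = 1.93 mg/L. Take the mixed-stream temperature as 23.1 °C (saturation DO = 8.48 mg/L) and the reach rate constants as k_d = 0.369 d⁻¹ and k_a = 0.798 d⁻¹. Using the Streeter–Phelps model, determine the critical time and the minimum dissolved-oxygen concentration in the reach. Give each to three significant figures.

t_c ≈ 1.49 d; minimum DO ≈ 5.42 mg/L

Mixed DO = (13.2×7.50 + 0.769×2.98)/(13.2+0.769) = 101.3/13.97 = 7.251 mg/L.
Mixed L₀ = (13.2×1.93 + 0.769×175)/(13.97) = 160.1/13.97 = 11.46 mg/L.
Initial deficit D₀ = C_s − DO₀ = 8.48 − 7.251 = 1.229 mg/L.
t_c = (1/0.4290) ln[(0.798/0.369)(1 − 1.229×0.4290/(0.369×11.46))] = 2.331 × ln(1.893) = 1.487 d.
D_c = (0.369/0.798) × 11.46 × e^(−0.369×1.487) = 0.4624 × 11.46 × 0.5776 = 3.060 mg/L.
Minimum DO = 8.48 − 3.060 = 5.420 mg/L.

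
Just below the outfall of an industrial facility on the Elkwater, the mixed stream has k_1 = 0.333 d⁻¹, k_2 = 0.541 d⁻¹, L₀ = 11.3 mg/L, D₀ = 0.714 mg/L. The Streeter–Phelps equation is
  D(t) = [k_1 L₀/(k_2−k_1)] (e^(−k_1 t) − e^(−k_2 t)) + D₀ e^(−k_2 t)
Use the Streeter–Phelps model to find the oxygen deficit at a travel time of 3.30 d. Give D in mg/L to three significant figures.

k_1 L₀/(k_2−k_1) = 0.333×11.3/(0.541−0.333) = 3.763/0.2080 = 18.09 mg/L.
e^(−k_1 t) = e^(−0.333×3.300) = 0.3332; e^(−k_2 t) = e^(−0.541×3.300) = 0.1677.
D = 18.09 × (0.3332 − 0.1677) + 0.714 × 0.1677 = 2.994 + 0.1198 = 3.114 mg/L.

D ≈ 3.11 mg/L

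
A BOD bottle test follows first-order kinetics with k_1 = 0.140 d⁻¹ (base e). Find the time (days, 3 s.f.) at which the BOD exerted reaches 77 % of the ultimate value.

t ≈ 10.5 d

y/L₀ = 1 − e^(−k_1 t) = 0.77 ⇒ e^(−k_1 t) = 0.230
t = −ln(0.230) / 0.140 = 1.470 / 0.140 = 10.50 d.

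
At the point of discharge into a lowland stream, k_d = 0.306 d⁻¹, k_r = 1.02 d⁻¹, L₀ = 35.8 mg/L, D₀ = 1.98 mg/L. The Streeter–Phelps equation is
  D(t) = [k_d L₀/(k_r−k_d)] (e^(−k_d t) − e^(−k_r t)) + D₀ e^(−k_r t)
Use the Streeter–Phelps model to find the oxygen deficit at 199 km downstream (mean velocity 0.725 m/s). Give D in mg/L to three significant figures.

D ≈ 5.28 mg/L

Travel time t = x/v = 199 km / (0.725 m/s) = 199000 m / 0.725 m/s = 274500 s = 3.177 d.
k_d L₀/(k_r−k_d) = 0.306×35.8/(1.02−0.306) = 10.95/0.7140 = 15.34 mg/L.
e^(−k_d t) = e^(−0.306×3.177) = 0.3783; e^(−k_r t) = e^(−1.02×3.177) = 0.03915.
D = 15.34 × (0.3783 − 0.03915) + 1.98 × 0.03915 = 5.203 + 0.07751 = 5.281 mg/L.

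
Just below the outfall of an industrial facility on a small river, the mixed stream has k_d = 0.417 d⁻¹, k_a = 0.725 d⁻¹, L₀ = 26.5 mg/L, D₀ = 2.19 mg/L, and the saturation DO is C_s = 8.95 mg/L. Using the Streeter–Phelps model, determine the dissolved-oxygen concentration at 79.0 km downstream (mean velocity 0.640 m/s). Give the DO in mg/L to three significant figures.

Travel time t = x/v = 79.0 km / (0.640 m/s) = 79000 m / 0.640 m/s = 123400 s = 1.429 d.
k_d L₀/(k_a−k_d) = 0.417×26.5/(0.725−0.417) = 11.05/0.3080 = 35.88 mg/L.
e^(−k_d t) = e^(−0.417×1.429) = 0.5511; e^(−k_a t) = e^(−0.725×1.429) = 0.3549.
D = 35.88 × (0.5511 − 0.3549) + 2.19 × 0.3549 = 7.039 + 0.7773 = 7.817 mg/L.
DO = C_s − D = 8.95 − 7.817 = 1.133 mg/L.

DO ≈ 1.13 mg/L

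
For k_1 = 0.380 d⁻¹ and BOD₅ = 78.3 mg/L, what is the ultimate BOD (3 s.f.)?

BOD₅ = L₀(1 − e^(−5k_1)) ⇒ L₀ = BOD₅ / (1 − e^(−5×0.380))
= 78.3 / (1 − 0.1496) = 78.3 / 0.8504 = 92.07 mg/L.

L₀ ≈ 92.1 mg/L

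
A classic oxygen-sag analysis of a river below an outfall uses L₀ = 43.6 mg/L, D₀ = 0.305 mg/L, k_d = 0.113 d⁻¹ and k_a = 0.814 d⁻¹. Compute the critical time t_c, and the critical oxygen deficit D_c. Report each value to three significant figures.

t_c = [1/(k_a−k_d)] ln[(k_a/k_d)(1 − D₀(k_a−k_d)/(k_d L₀))]
= [1/(0.814−0.113)] ln[(0.814/0.113)(1 − 0.305×0.7010/(0.113×43.6))]
= (1/0.7010) ln[7.204 × 0.9566] = 1.427 × ln(6.891) = 1.427 × 1.930 = 2.754 d.
D_c = (k_d/k_a) L₀ e^(−k_d t_c) = (0.113/0.814) × 43.6 × e^(−0.113×2.754) = 0.1388 × 43.6 × 0.7326 = 4.434 mg/L.

t_c ≈ 2.75 d; D_c ≈ 4.43 mg/L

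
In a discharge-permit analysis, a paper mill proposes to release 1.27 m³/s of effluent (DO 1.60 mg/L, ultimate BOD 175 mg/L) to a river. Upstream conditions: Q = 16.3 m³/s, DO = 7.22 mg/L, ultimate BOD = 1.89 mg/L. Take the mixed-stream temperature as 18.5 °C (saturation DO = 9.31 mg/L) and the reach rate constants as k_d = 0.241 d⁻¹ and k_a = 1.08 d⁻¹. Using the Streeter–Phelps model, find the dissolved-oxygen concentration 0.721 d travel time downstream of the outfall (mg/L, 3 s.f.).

DO ≈ 6.59 mg/L

Mixed DO = (16.3×7.22 + 1.27×1.60)/(16.3+1.27) = 119.7/17.57 = 6.814 mg/L.
Mixed L₀ = (16.3×1.89 + 1.27×175)/(17.57) = 253.1/17.57 = 14.40 mg/L.
Initial deficit D₀ = C_s − DO₀ = 9.31 − 6.814 = 2.496 mg/L.
D(0.721) = [0.241×14.40/(1.08−0.241)](e^(−0.241×0.721) − e^(−1.08×0.721)) + 2.496 e^(−1.08×0.721)
= 4.137 × (0.8405 − 0.4590) + 2.496 × 0.4590 = 2.724 mg/L.
DO = 9.31 − 2.724 = 6.586 mg/L.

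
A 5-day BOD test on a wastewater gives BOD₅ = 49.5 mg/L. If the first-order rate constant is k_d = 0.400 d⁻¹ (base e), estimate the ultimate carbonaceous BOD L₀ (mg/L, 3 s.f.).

BOD₅ = L₀(1 − e^(−5k_d)) ⇒ L₀ = BOD₅ / (1 − e^(−5×0.400))
= 49.5 / (1 − 0.1353) = 49.5 / 0.8647 = 57.25 mg/L.

L₀ ≈ 57.2 mg/L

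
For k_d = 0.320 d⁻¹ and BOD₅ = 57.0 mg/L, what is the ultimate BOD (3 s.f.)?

L₀ ≈ 71.4 mg/L

BOD₅ = L₀(1 − e^(−5k_d)) ⇒ L₀ = BOD₅ / (1 − e^(−5×0.320))
= 57.0 / (1 − 0.2019) = 57.0 / 0.7981 = 71.42 mg/L.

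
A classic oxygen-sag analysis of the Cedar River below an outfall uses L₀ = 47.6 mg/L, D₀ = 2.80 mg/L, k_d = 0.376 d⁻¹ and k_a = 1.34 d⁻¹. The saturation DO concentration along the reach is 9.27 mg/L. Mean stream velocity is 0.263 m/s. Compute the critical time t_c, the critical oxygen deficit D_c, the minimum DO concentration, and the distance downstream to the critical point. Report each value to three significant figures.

t_c ≈ 1.15 d; D_c ≈ 8.67 mg/L; min DO ≈ 0.598 mg/L; x_c ≈ 26.1 km

With k_a/k_d = 3.564 and 1 − D₀(k_a−k_d)/(k_d L₀) = 0.8492,
t_c = ln(3.564 × 0.8492) / (1.34 − 0.376) = ln(3.026) / 0.9640 = 1.107/0.9640 = 1.149 d.
L(t_c) = L₀ e^(−k_d t_c) = 47.6 × 0.6493 = 30.90 mg/L, and at the critical point k_a D_c = k_d L, so D_c = (0.376/1.34) × 30.90 = 8.672 mg/L.
Minimum DO = C_s − D_c = 9.27 − 8.672 = 0.5982 mg/L.
x_c = v t_c = 0.263 m/s × 1.149 d × 86400 s/d = 26100 m ≈ 26.1 km.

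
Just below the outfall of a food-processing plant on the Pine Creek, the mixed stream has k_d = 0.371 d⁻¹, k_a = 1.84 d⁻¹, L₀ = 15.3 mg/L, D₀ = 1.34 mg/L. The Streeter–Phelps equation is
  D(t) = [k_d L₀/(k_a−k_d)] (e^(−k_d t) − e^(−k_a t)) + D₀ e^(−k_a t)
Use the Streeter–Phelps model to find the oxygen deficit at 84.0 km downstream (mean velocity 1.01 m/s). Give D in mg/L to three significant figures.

D ≈ 2.27 mg/L

Travel time t = x/v = 84.0 km / (1.01 m/s) = 84000 m / 1.01 m/s = 83170 s = 0.9626 d.
k_d L₀/(k_a−k_d) = 0.371×15.3/(1.84−0.371) = 5.676/1.469 = 3.864 mg/L.
e^(−k_d t) = e^(−0.371×0.9626) = 0.6997; e^(−k_a t) = e^(−1.84×0.9626) = 0.1701.
D = 3.864 × (0.6997 − 0.1701) + 1.34 × 0.1701 = 2.046 + 0.2280 = 2.274 mg/L.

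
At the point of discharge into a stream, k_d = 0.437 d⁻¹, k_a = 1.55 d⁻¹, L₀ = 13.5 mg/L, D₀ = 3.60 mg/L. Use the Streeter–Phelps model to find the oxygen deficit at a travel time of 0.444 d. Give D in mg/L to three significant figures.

D ≈ 3.51 mg/L

k_d L₀/(k_a−k_d) = 0.437×13.5/(1.55−0.437) = 5.899/1.113 = 5.301 mg/L.
e^(−k_d t) = e^(−0.437×0.4440) = 0.8236; e^(−k_a t) = e^(−1.55×0.4440) = 0.5025.
D = 5.301 × (0.8236 − 0.5025) + 3.60 × 0.5025 = 1.702 + 1.809 = 3.511 mg/L.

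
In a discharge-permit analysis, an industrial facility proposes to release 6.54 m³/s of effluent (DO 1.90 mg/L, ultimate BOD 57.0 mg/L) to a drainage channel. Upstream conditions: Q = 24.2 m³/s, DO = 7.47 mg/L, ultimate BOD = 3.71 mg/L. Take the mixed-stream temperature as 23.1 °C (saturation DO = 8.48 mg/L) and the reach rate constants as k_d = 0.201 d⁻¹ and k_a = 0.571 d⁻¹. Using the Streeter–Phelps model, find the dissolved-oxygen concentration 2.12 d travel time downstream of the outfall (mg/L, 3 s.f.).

DO ≈ 4.92 mg/L

Mixed DO = (24.2×7.47 + 6.54×1.90)/(24.2+6.54) = 193.2/30.74 = 6.285 mg/L.
Mixed L₀ = (24.2×3.71 + 6.54×57.0)/(30.74) = 462.6/30.74 = 15.05 mg/L.
Initial deficit D₀ = C_s − DO₀ = 8.48 − 6.285 = 2.195 mg/L.
D(2.12) = [0.201×15.05/(0.571−0.201)](e^(−0.201×2.12) − e^(−0.571×2.12)) + 2.195 e^(−0.571×2.12)
= 8.174 × (0.6530 − 0.2980) + 2.195 × 0.2980 = 3.556 mg/L.
DO = 8.48 − 3.556 = 4.924 mg/L.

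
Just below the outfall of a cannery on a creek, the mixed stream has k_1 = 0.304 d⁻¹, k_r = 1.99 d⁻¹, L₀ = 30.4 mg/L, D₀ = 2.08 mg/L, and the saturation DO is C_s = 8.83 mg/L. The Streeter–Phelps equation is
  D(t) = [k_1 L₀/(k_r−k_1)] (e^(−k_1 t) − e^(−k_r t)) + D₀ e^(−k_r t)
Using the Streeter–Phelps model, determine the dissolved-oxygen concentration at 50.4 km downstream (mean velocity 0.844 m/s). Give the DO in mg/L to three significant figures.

DO ≈ 5.25 mg/L

Travel time t = x/v = 50.4 km / (0.844 m/s) = 50400 m / 0.844 m/s = 59720 s = 0.6912 d.
k_1 L₀/(k_r−k_1) = 0.304×30.4/(1.99−0.304) = 9.242/1.686 = 5.481 mg/L.
e^(−k_1 t) = e^(−0.304×0.6912) = 0.8105; e^(−k_r t) = e^(−1.99×0.6912) = 0.2527.
D = 5.481 × (0.8105 − 0.2527) + 2.08 × 0.2527 = 3.057 + 0.5257 = 3.583 mg/L.
DO = C_s − D = 8.83 − 3.583 = 5.247 mg/L.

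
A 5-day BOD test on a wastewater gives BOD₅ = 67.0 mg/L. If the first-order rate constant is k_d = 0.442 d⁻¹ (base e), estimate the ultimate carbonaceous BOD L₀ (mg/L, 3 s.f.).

BOD₅ = L₀(1 − e^(−5k_d)) ⇒ L₀ = BOD₅ / (1 − e^(−5×0.442))
= 67.0 / (1 − 0.1097) = 67.0 / 0.8903 = 75.26 mg/L.

L₀ ≈ 75.3 mg/L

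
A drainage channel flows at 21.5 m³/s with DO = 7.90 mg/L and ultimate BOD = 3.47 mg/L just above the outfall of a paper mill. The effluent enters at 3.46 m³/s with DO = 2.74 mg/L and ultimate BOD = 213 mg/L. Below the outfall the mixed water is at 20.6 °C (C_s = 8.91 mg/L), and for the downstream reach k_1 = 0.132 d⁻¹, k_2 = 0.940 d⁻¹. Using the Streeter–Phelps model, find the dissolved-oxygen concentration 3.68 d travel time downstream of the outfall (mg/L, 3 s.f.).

Mixed DO = (21.5×7.90 + 3.46×2.74)/(21.5+3.46) = 179.3/24.96 = 7.185 mg/L.
Mixed L₀ = (21.5×3.47 + 3.46×213)/(24.96) = 811.6/24.96 = 32.52 mg/L.
Initial deficit D₀ = C_s − DO₀ = 8.91 − 7.185 = 1.725 mg/L.
D(3.68) = [0.132×32.52/(0.940−0.132)](e^(−0.132×3.68) − e^(−0.940×3.68)) + 1.725 e^(−0.940×3.68)
= 5.312 × (0.6152 − 0.03145) + 1.725 × 0.03145 = 3.155 mg/L.
DO = 8.91 − 3.155 = 5.755 mg/L.

DO ≈ 5.75 mg/L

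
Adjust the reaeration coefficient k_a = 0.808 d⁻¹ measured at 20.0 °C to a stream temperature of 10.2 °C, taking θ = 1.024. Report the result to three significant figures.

k_a(T₂) = k_a(T₁) · θ^(T₂−T₁) = 0.808 × 1.024^(10.2−20.0)
= 0.808 × 1.024^-9.80 = 0.808 × 0.7926 = 0.6404 d⁻¹.

k_a ≈ 0.640 d⁻¹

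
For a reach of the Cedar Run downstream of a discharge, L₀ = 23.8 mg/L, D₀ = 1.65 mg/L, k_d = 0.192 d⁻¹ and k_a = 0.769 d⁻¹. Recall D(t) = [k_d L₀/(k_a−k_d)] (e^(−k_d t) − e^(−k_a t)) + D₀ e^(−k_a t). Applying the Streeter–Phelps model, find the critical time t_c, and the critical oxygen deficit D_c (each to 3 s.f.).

At the critical point dD/dt = 0, so k_d L₀ e^(−k_d t) = k_a D. Substituting D(t) from the Streeter–Phelps equation and solving for t gives
t_c = ln[(k_a/k_d)(1 − D₀(k_a−k_d)/(k_d L₀))] / (k_a−k_d).
Here k_a−k_d = 0.5770 d⁻¹ and 1 − D₀(k_a−k_d)/(k_d L₀) = 1 − 1.65×0.5770/(0.192×23.8) = 0.7917, so
t_c = ln(4.005 × 0.7917) / 0.5770 = 1.154 / 0.5770 = 2.000 d.
D_c = (k_d/k_a) L₀ e^(−k_d t_c) = (0.192/0.769) × 23.8 × e^(−0.192×2.000) = 0.2497 × 23.8 × 0.6811 = 4.048 mg/L.

t_c ≈ 2.00 d; D_c ≈ 4.05 mg/L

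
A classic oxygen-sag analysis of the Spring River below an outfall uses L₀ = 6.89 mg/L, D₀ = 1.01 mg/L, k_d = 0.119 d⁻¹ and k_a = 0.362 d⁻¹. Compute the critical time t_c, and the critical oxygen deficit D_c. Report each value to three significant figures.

t_c = [1/(k_a−k_d)] ln[(k_a/k_d)(1 − D₀(k_a−k_d)/(k_d L₀))]
= [1/(0.362−0.119)] ln[(0.362/0.119)(1 − 1.01×0.2430/(0.119×6.89))]
= (1/0.2430) ln[3.042 × 0.7007] = 4.115 × ln(2.131) = 4.115 × 0.7568 = 3.114 d.
D_c = (k_d/k_a) L₀ e^(−k_d t_c) = (0.119/0.362) × 6.89 × e^(−0.119×3.114) = 0.3287 × 6.89 × 0.6903 = 1.564 mg/L.

t_c ≈ 3.11 d; D_c ≈ 1.56 mg/L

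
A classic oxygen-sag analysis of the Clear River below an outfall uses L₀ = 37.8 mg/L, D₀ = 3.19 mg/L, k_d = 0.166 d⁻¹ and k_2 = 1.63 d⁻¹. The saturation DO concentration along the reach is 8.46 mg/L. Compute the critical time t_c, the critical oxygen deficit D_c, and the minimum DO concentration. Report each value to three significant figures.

t_c = [1/(k_2−k_d)] ln[(k_2/k_d)(1 − D₀(k_2−k_d)/(k_d L₀))]
= [1/(1.63−0.166)] ln[(1.63/0.166)(1 − 3.19×1.464/(0.166×37.8))]
= (1/1.464) ln[9.819 × 0.2557] = 0.6831 × ln(2.511) = 0.6831 × 0.9207 = 0.6289 d.
L(t_c) = L₀ e^(−k_d t_c) = 37.8 × 0.9009 = 34.05 mg/L, and at the critical point k_2 D_c = k_d L, so D_c = (0.166/1.63) × 34.05 = 3.468 mg/L.
Minimum DO = C_s − D_c = 8.46 − 3.468 = 4.992 mg/L.

t_c ≈ 0.629 d; D_c ≈ 3.47 mg/L; min DO ≈ 4.99 mg/L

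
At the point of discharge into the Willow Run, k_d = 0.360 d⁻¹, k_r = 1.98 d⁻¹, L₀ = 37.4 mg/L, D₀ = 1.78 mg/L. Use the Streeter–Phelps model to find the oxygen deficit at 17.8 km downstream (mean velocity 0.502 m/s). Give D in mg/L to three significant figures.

Travel time t = x/v = 17.8 km / (0.502 m/s) = 17800 m / 0.502 m/s = 35460 s = 0.4104 d.
k_d L₀/(k_r−k_d) = 0.360×37.4/(1.98−0.360) = 13.46/1.620 = 8.311 mg/L.
e^(−k_d t) = e^(−0.360×0.4104) = 0.8627; e^(−k_r t) = e^(−1.98×0.4104) = 0.4437.
D = 8.311 × (0.8627 − 0.4437) + 1.78 × 0.4437 = 3.482 + 0.7898 = 4.272 mg/L.

D ≈ 4.27 mg/L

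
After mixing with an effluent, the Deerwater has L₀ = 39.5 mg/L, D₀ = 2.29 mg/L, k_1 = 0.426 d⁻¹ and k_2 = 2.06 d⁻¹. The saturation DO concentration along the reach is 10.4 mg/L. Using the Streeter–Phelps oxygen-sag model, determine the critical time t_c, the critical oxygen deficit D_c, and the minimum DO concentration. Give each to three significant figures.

t_c = [1/(k_2−k_1)] ln[(k_2/k_1)(1 − D₀(k_2−k_1)/(k_1 L₀))]
= [1/(2.06−0.426)] ln[(2.06/0.426)(1 − 2.29×1.634/(0.426×39.5))]
= (1/1.634) ln[4.836 × 0.7776] = 0.6120 × ln(3.760) = 0.6120 × 1.325 = 0.8106 d.
D_c = (k_1/k_2) L₀ e^(−k_1 t_c) = (0.426/2.06) × 39.5 × e^(−0.426×0.8106) = 0.2068 × 39.5 × 0.7080 = 5.783 mg/L.
Minimum DO = C_s − D_c = 10.4 − 5.783 = 4.617 mg/L.

t_c ≈ 0.811 d; D_c ≈ 5.78 mg/L; min DO ≈ 4.62 mg/L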